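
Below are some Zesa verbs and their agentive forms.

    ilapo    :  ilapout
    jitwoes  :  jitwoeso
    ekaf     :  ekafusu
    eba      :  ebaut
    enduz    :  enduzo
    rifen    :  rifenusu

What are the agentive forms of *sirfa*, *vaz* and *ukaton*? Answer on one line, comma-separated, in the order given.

Looking at the final sound of each stem: -o when the stem ends in a sibilant (*jitwoes*, *enduz*); -usu when the stem ends in a non-sibilant consonant (*ekaf*, *rifen*); -ut when the stem ends in a vowel (*ilapo*, *eba*).
Since the final sound of *sirfa* is /a/ (a vowel), it takes -ut, giving *sirfaut*.
The final sound of *vaz* is /z/, which is a sibilant, so the suffix is -o, giving *vazo*.
Since the final sound of *ukaton* is /n/ (a non-sibilant consonant), it takes -usu, giving *ukatonusu*.

sirfaut, vazo, ukatonusu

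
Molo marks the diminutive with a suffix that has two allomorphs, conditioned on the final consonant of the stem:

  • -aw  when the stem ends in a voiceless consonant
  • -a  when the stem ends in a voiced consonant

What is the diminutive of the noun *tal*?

tala

*tal*: final consonant = /l/, voiced → -a → *tala*.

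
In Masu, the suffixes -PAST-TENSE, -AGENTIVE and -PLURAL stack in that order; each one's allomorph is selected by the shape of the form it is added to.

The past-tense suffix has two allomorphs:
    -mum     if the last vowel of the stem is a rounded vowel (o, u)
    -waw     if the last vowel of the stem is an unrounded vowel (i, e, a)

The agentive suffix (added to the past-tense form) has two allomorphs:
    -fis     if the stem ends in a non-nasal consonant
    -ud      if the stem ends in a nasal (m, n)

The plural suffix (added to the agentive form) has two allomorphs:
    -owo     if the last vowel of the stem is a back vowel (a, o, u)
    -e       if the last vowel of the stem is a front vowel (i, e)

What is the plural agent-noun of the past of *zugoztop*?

Since the last vowel of *zugoztop* is /o/ (a rounded vowel), it takes -mum, giving *zugoztopmum*.
The past-tense form *zugoztopmum* — final consonant /m/ (a nasal) → -ud → *zugoztopmumud*.
The last vowel of the agentive form *zugoztopmumud* is /u/, which is a back vowel, so the plural suffix is -owo, giving *zugoztopmumudowo*.

zugoztopmumudowo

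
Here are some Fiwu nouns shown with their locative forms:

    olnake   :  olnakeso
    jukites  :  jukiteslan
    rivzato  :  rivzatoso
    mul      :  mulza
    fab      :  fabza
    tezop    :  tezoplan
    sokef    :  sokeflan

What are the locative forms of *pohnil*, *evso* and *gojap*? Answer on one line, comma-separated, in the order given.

pohnilza, evsoso, gojaplan

The pattern is voicing of the final sound: -lan when the stem ends in a voiceless consonant (*jukites*, *tezop*, *sokef*); -za when the stem ends in a voiced consonant (*mul*, *fab*); -so when the stem ends in a vowel (*olnake*, *rivzato*).
*pohnil*: final sound = /l/, a voiced consonant → -za → *pohnilza*.
*evso*: final sound = /o/, a vowel → -so → *evsoso*.
The final sound of *gojap* is /p/, which is a voiceless consonant, so the suffix is -lan, giving *gojaplan*.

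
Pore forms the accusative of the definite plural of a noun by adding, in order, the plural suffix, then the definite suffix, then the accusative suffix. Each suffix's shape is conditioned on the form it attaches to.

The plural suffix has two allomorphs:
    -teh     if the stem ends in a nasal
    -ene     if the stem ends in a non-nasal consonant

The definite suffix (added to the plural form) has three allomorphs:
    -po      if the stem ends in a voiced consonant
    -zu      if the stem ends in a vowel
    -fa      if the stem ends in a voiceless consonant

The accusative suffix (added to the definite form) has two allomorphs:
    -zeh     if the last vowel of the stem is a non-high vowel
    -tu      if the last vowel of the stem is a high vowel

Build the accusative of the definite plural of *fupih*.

fupihenezutu

*fupih*: final consonant = /h/, non-nasal → -ene → *fupihene*.
The final sound of the plural form *fupihene* is /e/, which is a vowel, so the definite suffix is -zu, giving *fupihenezu*.
The definite form *fupihenezu* — last vowel /u/ (a high vowel) → -tu → *fupihenezutu*.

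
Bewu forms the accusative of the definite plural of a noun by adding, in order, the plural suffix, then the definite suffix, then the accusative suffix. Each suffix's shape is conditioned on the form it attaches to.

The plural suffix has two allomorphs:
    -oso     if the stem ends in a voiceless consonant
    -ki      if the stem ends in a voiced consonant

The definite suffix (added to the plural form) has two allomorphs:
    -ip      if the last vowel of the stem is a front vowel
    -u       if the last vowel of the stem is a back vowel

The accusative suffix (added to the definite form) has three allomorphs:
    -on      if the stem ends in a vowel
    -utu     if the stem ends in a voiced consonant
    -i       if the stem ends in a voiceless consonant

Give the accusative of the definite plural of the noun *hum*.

humkiipi

Since the final consonant of *hum* is /m/ (voiced), it takes -ki, giving *humki*.
Since the last vowel of the plural form *humki* is /i/ (a front vowel), it takes -ip, giving *humkiip*.
Since the final sound of the definite form *humkiip* is /p/ (a voiceless consonant), it takes -i, giving *humkiipi*.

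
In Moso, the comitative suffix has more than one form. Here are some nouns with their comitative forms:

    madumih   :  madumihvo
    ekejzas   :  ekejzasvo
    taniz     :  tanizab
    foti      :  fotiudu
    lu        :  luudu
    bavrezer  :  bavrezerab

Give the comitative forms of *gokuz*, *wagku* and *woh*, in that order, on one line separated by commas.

The alternation tracks the final sound of the stem — -vo when the stem ends in a voiceless consonant (*madumih*, *ekejzas*); -ab when the stem ends in a voiced consonant (*taniz*, *bavrezer*); -udu when the stem ends in a vowel (*foti*, *lu*).
*gokuz*: final sound = /z/, a voiced consonant → -ab → *gokuzab*.
The final sound of *wagku* is /u/, which is a vowel, so the suffix is -udu, giving *wagkuudu*.
*woh* — final sound /h/ (a voiceless consonant) → -vo → *wohvo*.

gokuzab, wagkuudu, wohvo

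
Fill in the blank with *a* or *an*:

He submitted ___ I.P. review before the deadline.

The indefinite article is chosen by the initial *sound* of the following word, not its spelling.
The initialism *I.P.* is read letter by letter; the first letter, I, is pronounced /aɪ/, which begins with a vowel sound.
So the article is *an*: He submitted an I.P. review before the deadline.

an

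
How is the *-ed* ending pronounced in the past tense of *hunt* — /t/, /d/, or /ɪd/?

The stem *hunt* ends in /t/ or /d/.
The -ed suffix is realized as /ɪd/ after /t, d/; as /t/ after other voiceless consonants; and as /d/ after other voiced sounds.
So -ed on *hunt* is pronounced /ɪd/.

/ɪd/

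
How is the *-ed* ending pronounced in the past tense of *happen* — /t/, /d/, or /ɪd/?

/d/

The stem *happen* ends in a voiced sound other than /d/.
The -ed suffix is realized as /ɪd/ after /t, d/; as /t/ after other voiceless consonants; and as /d/ after other voiced sounds.
So -ed on *happen* is pronounced /d/.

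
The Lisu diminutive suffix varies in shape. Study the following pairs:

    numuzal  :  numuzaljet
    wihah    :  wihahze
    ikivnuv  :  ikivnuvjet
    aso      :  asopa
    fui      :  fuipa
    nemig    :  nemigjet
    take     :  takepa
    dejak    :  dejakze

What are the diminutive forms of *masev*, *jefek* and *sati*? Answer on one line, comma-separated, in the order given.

masevjet, jefekze, satipa

The suffix is conditioned by the final sound: -ze when the stem ends in a voiceless consonant (*wihah*, *dejak*); -jet when the stem ends in a voiced consonant (*numuzal*, *ikivnuv*, *nemig*); -pa when the stem ends in a vowel (*aso*, *fui*, *take*).
*masev* — final sound /v/ (a voiced consonant) → -jet → *masevjet*.
The final sound of *jefek* is /k/, which is a voiceless consonant, so the suffix is -ze, giving *jefekze*.
*sati* — final sound /i/ (a vowel) → -pa → *satipa*.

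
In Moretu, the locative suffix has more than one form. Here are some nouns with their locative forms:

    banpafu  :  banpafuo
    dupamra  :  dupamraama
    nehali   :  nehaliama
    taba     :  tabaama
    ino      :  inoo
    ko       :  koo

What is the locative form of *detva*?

detvaama

The pattern is rounding harmony: -o when the last vowel of the stem is a rounded vowel (*banpafu*, *ino*, *ko*); -ama when the last vowel of the stem is an unrounded vowel (*dupamra*, *nehali*, *taba*).
The last vowel of *detva* is /a/, which is an unrounded vowel, so the suffix is -ama, giving *detvaama*.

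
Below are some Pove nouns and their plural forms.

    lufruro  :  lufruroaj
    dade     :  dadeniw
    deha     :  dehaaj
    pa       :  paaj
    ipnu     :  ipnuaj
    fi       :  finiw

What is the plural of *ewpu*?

ewpuaj

The pattern is front/back vowel harmony: -niw when the last vowel of the stem is a front vowel (*dade*, *fi*); -aj when the last vowel of the stem is a back vowel (*lufruro*, *deha*, *pa*, *ipnu*).
*ewpu* — last vowel /u/ (a back vowel) → -aj → *ewpuaj*.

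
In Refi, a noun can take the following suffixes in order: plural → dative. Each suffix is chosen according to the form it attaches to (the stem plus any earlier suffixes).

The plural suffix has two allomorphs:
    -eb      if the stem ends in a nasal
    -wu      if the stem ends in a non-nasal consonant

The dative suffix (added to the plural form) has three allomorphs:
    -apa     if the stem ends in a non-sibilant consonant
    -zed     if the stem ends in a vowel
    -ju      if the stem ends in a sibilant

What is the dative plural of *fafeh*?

fafehwuzed

*fafeh* — final consonant /h/ (non-nasal) → -wu → *fafehwu*.
The final sound of the plural form *fafehwu* is /u/, which is a vowel, so the dative suffix is -zed, giving *fafehwuzed*.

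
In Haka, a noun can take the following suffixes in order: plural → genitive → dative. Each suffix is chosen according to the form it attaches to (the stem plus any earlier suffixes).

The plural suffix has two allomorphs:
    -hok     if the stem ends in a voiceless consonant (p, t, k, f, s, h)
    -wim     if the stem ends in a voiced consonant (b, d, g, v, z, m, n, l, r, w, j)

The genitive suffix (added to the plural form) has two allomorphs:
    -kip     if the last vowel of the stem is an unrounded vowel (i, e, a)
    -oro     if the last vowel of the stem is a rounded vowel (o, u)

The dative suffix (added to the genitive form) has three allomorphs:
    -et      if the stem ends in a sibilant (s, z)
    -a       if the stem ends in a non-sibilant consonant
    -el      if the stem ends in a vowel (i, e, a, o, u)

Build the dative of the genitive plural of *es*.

*es*: final consonant = /s/, voiceless → -hok → *eshok*.
The plural form *eshok* — last vowel /o/ (a rounded vowel) → -oro → *eshokoro*.
The genitive form *eshokoro* — final sound /o/ (a vowel) → -el → *eshokoroel*.

eshokoroel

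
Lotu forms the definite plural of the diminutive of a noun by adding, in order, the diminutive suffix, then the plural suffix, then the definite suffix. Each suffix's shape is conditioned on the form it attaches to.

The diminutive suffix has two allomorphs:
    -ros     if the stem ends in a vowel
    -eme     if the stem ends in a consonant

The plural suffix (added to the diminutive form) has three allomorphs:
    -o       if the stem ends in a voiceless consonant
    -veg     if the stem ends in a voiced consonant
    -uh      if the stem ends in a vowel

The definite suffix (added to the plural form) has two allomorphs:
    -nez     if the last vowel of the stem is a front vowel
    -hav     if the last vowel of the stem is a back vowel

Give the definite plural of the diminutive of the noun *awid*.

awidemeuhhav

*awid*: final sound = /d/, a consonant → -eme → *awideme*.
The diminutive form *awideme*: final sound = /e/, a vowel → -uh → *awidemeuh*.
The plural form *awidemeuh*: last vowel = /u/, a back vowel → -hav → *awidemeuhhav*.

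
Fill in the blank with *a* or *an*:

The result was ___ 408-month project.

a

The indefinite article is chosen by the initial *sound* of the following word, not its spelling.
The number *408* is spoken "four hundred …", beginning with /fɔr/ — a consonant sound.
So the article is *a*: The result was a 408-month project.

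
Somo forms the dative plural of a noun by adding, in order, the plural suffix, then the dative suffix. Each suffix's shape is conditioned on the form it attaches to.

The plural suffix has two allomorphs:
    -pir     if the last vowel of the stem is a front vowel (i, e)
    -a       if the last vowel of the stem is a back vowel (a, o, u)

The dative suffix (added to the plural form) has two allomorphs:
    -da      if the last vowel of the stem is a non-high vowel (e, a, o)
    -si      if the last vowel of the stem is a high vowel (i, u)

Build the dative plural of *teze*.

Since the last vowel of *teze* is /e/ (a front vowel), it takes -pir, giving *tezepir*.
Since the last vowel of the plural form *tezepir* is /i/ (a high vowel), it takes -si, giving *tezepirsi*.

tezepirsi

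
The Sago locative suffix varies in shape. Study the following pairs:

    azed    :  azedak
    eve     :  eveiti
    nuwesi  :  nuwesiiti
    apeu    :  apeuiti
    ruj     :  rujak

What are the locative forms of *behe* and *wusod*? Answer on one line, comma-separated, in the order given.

beheiti, wusodak

The pattern is consonant vs. vowel: -ak when the stem ends in a consonant (*azed*, *ruj*); -iti when the stem ends in a vowel (*eve*, *nuwesi*, *apeu*).
*behe* — final sound /e/ (a vowel) → -iti → *beheiti*.
*wusod* — final sound /d/ (a consonant) → -ak → *wusodak*.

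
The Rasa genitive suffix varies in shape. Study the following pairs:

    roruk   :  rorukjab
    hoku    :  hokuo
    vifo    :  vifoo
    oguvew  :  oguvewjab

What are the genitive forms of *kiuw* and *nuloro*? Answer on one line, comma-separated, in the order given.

The alternation tracks the final sound of the stem — -jab when the stem ends in a consonant (*roruk*, *oguvew*); -o when the stem ends in a vowel (*hoku*, *vifo*).
The final sound of *kiuw* is /w/, which is a consonant, so the suffix is -jab, giving *kiuwjab*.
*nuloro*: final sound = /o/, a vowel → -o → *nuloroo*.

kiuwjab, nuloroo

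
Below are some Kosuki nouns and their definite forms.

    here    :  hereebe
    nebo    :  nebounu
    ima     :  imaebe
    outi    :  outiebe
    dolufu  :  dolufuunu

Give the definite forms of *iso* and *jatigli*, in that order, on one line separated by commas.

The alternation tracks the last vowel of the stem — -unu when the last vowel of the stem is a rounded vowel (*nebo*, *dolufu*); -ebe when the last vowel of the stem is an unrounded vowel (*here*, *ima*, *outi*).
Since the last vowel of *iso* is /o/ (a rounded vowel), it takes -unu, giving *isounu*.
*jatigli* — last vowel /i/ (an unrounded vowel) → -ebe → *jatigliebe*.

isounu, jatigliebe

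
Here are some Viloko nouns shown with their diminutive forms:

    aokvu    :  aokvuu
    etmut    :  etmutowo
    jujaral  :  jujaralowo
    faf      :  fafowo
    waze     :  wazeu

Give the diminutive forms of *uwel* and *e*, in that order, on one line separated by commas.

uwelowo, eu

The pattern is consonant vs. vowel: -owo when the stem ends in a consonant (*etmut*, *jujaral*, *faf*); -u when the stem ends in a vowel (*aokvu*, *waze*).
The final sound of *uwel* is /l/, which is a consonant, so the suffix is -owo, giving *uwelowo*.
Since the final sound of *e* is /e/ (a vowel), it takes -u, giving *eu*.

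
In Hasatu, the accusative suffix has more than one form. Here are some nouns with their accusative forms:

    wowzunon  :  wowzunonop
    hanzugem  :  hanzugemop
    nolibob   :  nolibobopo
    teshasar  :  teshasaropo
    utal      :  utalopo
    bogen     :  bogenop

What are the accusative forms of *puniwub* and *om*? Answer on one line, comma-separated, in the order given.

Looking at the final consonant of each stem: -op when the stem ends in a nasal (*wowzunon*, *hanzugem*, *bogen*); -opo when the stem ends in a non-nasal consonant (*nolibob*, *teshasar*, *utal*).
*puniwub*: final consonant = /b/, non-nasal → -opo → *puniwubopo*.
*om*: final consonant = /m/, a nasal → -op → *omop*.

puniwubopo, omop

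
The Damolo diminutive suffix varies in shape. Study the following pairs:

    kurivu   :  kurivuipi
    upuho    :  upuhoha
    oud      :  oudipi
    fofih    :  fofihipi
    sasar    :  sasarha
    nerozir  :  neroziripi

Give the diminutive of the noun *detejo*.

Looking at the last vowel of each stem: -ipi when the last vowel of the stem is a high vowel (*kurivu*, *oud*, *fofih*, *nerozir*); -ha when the last vowel of the stem is a non-high vowel (*upuho*, *sasar*).
Since the last vowel of *detejo* is /o/ (a non-high vowel), it takes -ha, giving *detejoha*.

detejoha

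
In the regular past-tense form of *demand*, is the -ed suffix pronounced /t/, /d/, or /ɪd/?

/ɪd/

The stem *demand* ends in /t/ or /d/.
The -ed suffix is realized as /ɪd/ after /t, d/; as /t/ after other voiceless consonants; and as /d/ after other voiced sounds.
So -ed on *demand* is pronounced /ɪd/.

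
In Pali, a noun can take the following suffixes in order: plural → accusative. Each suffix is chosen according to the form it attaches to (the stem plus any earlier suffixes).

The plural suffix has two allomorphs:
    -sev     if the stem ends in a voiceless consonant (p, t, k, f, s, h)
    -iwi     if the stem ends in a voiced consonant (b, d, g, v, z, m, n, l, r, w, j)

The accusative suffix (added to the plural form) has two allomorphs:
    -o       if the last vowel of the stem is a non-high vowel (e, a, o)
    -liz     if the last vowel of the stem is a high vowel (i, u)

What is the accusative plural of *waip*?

waipsevo

The final consonant of *waip* is /p/, which is voiceless, so the plural suffix is -sev, giving *waipsev*.
The plural form *waipsev*: last vowel = /e/, a non-high vowel → -o → *waipsevo*.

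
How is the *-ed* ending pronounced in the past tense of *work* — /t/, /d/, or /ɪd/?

The stem *work* ends in a voiceless consonant other than /t/.
The -ed suffix is realized as /ɪd/ after /t, d/; as /t/ after other voiceless consonants; and as /d/ after other voiced sounds.
So -ed on *work* is pronounced /t/.

/t/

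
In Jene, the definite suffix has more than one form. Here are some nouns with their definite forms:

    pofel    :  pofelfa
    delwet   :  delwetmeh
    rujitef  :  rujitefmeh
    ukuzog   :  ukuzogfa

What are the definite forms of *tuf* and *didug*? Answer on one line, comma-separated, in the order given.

Looking at the final consonant of each stem: -meh when the stem ends in a voiceless consonant (*delwet*, *rujitef*); -fa when the stem ends in a voiced consonant (*pofel*, *ukuzog*).
*tuf* — final consonant /f/ (voiceless) → -meh → *tufmeh*.
*didug*: final consonant = /g/, voiced → -fa → *didugfa*.

tufmeh, didugfa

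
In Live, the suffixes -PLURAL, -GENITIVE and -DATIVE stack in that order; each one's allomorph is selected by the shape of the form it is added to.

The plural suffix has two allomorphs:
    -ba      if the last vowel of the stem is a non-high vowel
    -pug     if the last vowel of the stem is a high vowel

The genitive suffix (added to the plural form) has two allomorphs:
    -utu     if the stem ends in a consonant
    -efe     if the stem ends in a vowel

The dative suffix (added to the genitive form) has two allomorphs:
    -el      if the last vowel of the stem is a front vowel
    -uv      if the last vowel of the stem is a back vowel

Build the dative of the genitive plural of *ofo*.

ofobaefeel

The last vowel of *ofo* is /o/, which is a non-high vowel, so the plural suffix is -ba, giving *ofoba*.
Since the final sound of the plural form *ofoba* is /a/ (a vowel), it takes -efe, giving *ofobaefe*.
The last vowel of the genitive form *ofobaefe* is /e/, which is a front vowel, so the dative suffix is -el, giving *ofobaefeel*.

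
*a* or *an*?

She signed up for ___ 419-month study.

a

The indefinite article is chosen by the initial *sound* of the following word, not its spelling.
The number *419* is spoken "four hundred …", beginning with /fɔr/ — a consonant sound.
So the article is *a*: She signed up for a 419-month study.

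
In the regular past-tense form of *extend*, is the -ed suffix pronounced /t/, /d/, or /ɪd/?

/ɪd/

The stem *extend* ends in /t/ or /d/.
The -ed suffix is realized as /ɪd/ after /t, d/; as /t/ after other voiceless consonants; and as /d/ after other voiced sounds.
So -ed on *extend* is pronounced /ɪd/.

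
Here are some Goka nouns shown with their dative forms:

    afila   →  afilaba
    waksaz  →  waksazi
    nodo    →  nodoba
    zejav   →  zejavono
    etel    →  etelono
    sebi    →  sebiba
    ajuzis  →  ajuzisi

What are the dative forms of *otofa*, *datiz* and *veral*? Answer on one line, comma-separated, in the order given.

otofaba, datizi, veralono

The alternation tracks the final sound of the stem — -i when the stem ends in a sibilant (*waksaz*, *ajuzis*); -ono when the stem ends in a non-sibilant consonant (*zejav*, *etel*); -ba when the stem ends in a vowel (*afila*, *nodo*, *sebi*).
*otofa*: final sound = /a/, a vowel → -ba → *otofaba*.
The final sound of *datiz* is /z/, which is a sibilant, so the suffix is -i, giving *datizi*.
The final sound of *veral* is /l/, which is a non-sibilant consonant, so the suffix is -ono, giving *veralono*.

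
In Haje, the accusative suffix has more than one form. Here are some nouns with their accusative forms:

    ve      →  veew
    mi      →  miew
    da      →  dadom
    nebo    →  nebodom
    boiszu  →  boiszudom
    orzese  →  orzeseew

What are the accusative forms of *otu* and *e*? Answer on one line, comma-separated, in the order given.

otudom, eew

The alternation tracks the last vowel of the stem — -ew when the last vowel of the stem is a front vowel (*ve*, *mi*, *orzese*); -dom when the last vowel of the stem is a back vowel (*da*, *nebo*, *boiszu*).
Since the last vowel of *otu* is /u/ (a back vowel), it takes -dom, giving *otudom*.
*e* — last vowel /e/ (a front vowel) → -ew → *eew*.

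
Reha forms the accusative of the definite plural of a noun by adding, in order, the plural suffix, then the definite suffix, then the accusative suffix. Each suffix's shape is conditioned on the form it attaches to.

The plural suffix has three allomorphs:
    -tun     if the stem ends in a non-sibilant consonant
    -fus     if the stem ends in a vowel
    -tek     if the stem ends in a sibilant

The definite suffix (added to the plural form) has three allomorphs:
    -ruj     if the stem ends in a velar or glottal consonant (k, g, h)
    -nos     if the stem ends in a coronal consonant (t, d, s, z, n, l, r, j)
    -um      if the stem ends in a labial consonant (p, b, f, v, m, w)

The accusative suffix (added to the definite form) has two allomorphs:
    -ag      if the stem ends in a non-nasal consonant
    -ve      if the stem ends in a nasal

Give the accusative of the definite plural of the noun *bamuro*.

The final sound of *bamuro* is /o/, which is a vowel, so the plural suffix is -fus, giving *bamurofus*.
The final consonant of the plural form *bamurofus* is /s/, which is coronal, so the definite suffix is -nos, giving *bamurofusnos*.
The definite form *bamurofusnos* — final consonant /s/ (non-nasal) → -ag → *bamurofusnosag*.

bamurofusnosag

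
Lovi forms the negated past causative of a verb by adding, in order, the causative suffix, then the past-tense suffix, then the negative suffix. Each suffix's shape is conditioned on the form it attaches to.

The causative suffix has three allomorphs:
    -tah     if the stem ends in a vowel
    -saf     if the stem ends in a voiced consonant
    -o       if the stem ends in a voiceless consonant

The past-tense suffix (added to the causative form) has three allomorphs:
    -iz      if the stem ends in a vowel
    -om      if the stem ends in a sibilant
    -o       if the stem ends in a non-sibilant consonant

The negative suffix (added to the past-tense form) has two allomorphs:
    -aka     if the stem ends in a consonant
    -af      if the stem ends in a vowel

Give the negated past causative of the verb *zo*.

*zo*: final sound = /o/, a vowel → -tah → *zotah*.
The final sound of the causative form *zotah* is /h/, which is a non-sibilant consonant, so the past-tense suffix is -o, giving *zotaho*.
The final sound of the past-tense form *zotaho* is /o/, which is a vowel, so the negative suffix is -af, giving *zotahoaf*.

zotahoaf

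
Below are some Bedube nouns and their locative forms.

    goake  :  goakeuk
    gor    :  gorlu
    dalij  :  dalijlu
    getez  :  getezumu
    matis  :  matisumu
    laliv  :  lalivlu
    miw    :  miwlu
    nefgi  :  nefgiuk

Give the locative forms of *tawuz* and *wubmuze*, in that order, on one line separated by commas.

tawuzumu, wubmuzeuk

The suffix is conditioned by the final sound: -umu when the stem ends in a sibilant (*getez*, *matis*); -lu when the stem ends in a non-sibilant consonant (*gor*, *dalij*, *laliv*, *miw*); -uk when the stem ends in a vowel (*goake*, *nefgi*).
Since the final sound of *tawuz* is /z/ (a sibilant), it takes -umu, giving *tawuzumu*.
*wubmuze* — final sound /e/ (a vowel) → -uk → *wubmuzeuk*.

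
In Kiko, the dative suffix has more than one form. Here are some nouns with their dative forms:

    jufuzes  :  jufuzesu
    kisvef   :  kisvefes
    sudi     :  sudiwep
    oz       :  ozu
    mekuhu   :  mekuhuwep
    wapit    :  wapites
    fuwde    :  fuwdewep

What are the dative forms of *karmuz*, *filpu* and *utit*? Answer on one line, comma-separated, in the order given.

karmuzu, filpuwep, utites

The alternation tracks the final sound of the stem — -u when the stem ends in a sibilant (*jufuzes*, *oz*); -es when the stem ends in a non-sibilant consonant (*kisvef*, *wapit*); -wep when the stem ends in a vowel (*sudi*, *mekuhu*, *fuwde*).
*karmuz*: final sound = /z/, a sibilant → -u → *karmuzu*.
*filpu*: final sound = /u/, a vowel → -wep → *filpuwep*.
The final sound of *utit* is /t/, which is a non-sibilant consonant, so the suffix is -es, giving *utites*.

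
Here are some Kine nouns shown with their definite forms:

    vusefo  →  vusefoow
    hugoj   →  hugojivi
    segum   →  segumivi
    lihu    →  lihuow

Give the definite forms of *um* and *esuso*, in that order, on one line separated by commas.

The alternation tracks the final sound of the stem — -ivi when the stem ends in a consonant (*hugoj*, *segum*); -ow when the stem ends in a vowel (*vusefo*, *lihu*).
The final sound of *um* is /m/, which is a consonant, so the suffix is -ivi, giving *umivi*.
*esuso*: final sound = /o/, a vowel → -ow → *esusoow*.

umivi, esusoow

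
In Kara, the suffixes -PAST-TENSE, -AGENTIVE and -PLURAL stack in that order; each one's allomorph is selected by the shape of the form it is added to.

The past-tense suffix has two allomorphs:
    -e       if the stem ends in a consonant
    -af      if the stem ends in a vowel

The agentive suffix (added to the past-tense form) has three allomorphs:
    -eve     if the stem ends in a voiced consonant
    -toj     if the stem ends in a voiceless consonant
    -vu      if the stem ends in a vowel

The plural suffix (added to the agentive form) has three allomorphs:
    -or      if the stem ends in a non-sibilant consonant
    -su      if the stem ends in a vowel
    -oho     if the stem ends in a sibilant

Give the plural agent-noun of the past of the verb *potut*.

Since the final sound of *potut* is /t/ (a consonant), it takes -e, giving *potute*.
The past-tense form *potute* — final sound /e/ (a vowel) → -vu → *potutevu*.
The final sound of the agentive form *potutevu* is /u/, which is a vowel, so the plural suffix is -su, giving *potutevusu*.

potutevusu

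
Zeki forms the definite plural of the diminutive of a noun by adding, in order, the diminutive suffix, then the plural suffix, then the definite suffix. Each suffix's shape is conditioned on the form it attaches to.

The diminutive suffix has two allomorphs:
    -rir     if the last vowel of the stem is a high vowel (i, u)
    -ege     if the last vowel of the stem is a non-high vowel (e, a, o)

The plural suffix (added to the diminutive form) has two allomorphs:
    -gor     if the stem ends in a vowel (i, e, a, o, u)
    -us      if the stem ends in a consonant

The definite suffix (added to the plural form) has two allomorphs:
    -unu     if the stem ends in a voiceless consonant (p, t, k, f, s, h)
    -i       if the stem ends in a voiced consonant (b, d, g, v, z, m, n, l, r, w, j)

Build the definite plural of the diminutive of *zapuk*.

zapukrirusunu

*zapuk*: last vowel = /u/, a high vowel → -rir → *zapukrir*.
Since the final sound of the diminutive form *zapukrir* is /r/ (a consonant), it takes -us, giving *zapukrirus*.
Since the final consonant of the plural form *zapukrirus* is /s/ (voiceless), it takes -unu, giving *zapukrirusunu*.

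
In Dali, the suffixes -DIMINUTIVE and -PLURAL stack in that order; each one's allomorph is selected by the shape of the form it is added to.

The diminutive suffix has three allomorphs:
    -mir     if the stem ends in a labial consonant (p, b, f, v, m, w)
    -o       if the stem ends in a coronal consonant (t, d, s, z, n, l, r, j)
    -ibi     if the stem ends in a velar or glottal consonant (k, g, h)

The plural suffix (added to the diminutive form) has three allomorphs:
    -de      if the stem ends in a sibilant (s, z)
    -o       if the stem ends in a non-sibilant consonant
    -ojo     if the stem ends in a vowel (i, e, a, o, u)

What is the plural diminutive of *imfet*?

*imfet* — final consonant /t/ (coronal) → -o → *imfeto*.
The final sound of the diminutive form *imfeto* is /o/, which is a vowel, so the plural suffix is -ojo, giving *imfetoojo*.

imfetoojo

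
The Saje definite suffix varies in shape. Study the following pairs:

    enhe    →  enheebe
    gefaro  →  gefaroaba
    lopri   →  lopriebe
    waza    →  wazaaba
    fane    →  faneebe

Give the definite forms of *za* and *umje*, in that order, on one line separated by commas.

The suffix is conditioned by the last vowel: -ebe when the last vowel of the stem is a front vowel (*enhe*, *lopri*, *fane*); -aba when the last vowel of the stem is a back vowel (*gefaro*, *waza*).
The last vowel of *za* is /a/, which is a back vowel, so the suffix is -aba, giving *zaaba*.
*umje*: last vowel = /e/, a front vowel → -ebe → *umjeebe*.

zaaba, umjeebe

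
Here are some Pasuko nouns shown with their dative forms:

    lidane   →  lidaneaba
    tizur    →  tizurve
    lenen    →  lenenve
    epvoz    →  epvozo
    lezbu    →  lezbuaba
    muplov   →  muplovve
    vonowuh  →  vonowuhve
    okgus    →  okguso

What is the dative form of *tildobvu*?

tildobvuaba

Looking at the final sound of each stem: -o when the stem ends in a sibilant (*epvoz*, *okgus*); -ve when the stem ends in a non-sibilant consonant (*tizur*, *lenen*, *muplov*, *vonowuh*); -aba when the stem ends in a vowel (*lidane*, *lezbu*).
*tildobvu* — final sound /u/ (a vowel) → -aba → *tildobvuaba*.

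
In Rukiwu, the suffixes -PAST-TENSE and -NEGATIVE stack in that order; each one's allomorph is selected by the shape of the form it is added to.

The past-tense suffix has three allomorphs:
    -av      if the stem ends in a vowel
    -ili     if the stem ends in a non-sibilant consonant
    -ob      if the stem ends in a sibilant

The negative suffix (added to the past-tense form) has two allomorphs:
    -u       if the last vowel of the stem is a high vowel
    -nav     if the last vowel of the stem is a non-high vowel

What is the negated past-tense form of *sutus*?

*sutus* — final sound /s/ (a sibilant) → -ob → *sutusob*.
The last vowel of the past-tense form *sutusob* is /o/, which is a non-high vowel, so the negative suffix is -nav, giving *sutusobnav*.

sutusobnav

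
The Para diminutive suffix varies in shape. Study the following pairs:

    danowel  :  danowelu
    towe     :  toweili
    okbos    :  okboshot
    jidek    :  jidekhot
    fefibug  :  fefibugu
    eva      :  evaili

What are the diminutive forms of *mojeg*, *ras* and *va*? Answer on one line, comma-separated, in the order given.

mojegu, rashot, vaili

The suffix is conditioned by the final sound: -hot when the stem ends in a voiceless consonant (*okbos*, *jidek*); -u when the stem ends in a voiced consonant (*danowel*, *fefibug*); -ili when the stem ends in a vowel (*towe*, *eva*).
*mojeg*: final sound = /g/, a voiced consonant → -u → *mojegu*.
Since the final sound of *ras* is /s/ (a voiceless consonant), it takes -hot, giving *rashot*.
*va* — final sound /a/ (a vowel) → -ili → *vaili*.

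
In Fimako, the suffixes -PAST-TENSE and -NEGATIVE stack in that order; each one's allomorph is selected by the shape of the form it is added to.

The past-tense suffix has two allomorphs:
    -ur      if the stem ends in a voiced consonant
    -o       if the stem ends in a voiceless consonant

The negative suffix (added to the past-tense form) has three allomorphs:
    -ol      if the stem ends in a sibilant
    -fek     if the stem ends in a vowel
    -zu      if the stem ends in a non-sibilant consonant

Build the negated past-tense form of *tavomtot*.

*tavomtot*: final consonant = /t/, voiceless → -o → *tavomtoto*.
The past-tense form *tavomtoto*: final sound = /o/, a vowel → -fek → *tavomtotofek*.

tavomtotofek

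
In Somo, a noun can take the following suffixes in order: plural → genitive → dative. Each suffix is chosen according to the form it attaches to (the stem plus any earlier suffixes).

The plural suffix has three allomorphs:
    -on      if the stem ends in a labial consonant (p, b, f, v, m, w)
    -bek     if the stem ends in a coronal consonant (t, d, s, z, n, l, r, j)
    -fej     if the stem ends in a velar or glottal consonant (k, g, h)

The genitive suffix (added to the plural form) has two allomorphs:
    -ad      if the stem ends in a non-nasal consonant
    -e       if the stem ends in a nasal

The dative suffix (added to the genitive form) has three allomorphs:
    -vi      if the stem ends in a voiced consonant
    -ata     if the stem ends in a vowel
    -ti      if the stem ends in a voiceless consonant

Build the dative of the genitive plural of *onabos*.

Since the final consonant of *onabos* is /s/ (coronal), it takes -bek, giving *onabosbek*.
The plural form *onabosbek* — final consonant /k/ (non-nasal) → -ad → *onabosbekad*.
The genitive form *onabosbekad* — final sound /d/ (a voiced consonant) → -vi → *onabosbekadvi*.

onabosbekadvi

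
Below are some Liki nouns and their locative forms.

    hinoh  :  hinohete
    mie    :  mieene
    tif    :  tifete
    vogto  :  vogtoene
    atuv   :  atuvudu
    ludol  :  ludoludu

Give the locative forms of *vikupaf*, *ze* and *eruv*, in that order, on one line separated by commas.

vikupafete, zeene, eruvudu

The alternation tracks the final sound of the stem — -ete when the stem ends in a voiceless consonant (*hinoh*, *tif*); -udu when the stem ends in a voiced consonant (*atuv*, *ludol*); -ene when the stem ends in a vowel (*mie*, *vogto*).
*vikupaf*: final sound = /f/, a voiceless consonant → -ete → *vikupafete*.
Since the final sound of *ze* is /e/ (a vowel), it takes -ene, giving *zeene*.
*eruv* — final sound /v/ (a voiced consonant) → -udu → *eruvudu*.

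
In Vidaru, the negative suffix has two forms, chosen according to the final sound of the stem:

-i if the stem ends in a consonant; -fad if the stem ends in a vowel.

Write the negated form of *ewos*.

The final sound of *ewos* is /s/, which is a consonant, so the suffix is -i, giving *ewosi*.

ewosi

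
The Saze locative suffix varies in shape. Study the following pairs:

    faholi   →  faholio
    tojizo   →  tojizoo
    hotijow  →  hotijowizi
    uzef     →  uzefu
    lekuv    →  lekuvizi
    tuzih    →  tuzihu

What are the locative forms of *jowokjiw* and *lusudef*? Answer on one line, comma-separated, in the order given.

The alternation tracks the final sound of the stem — -u when the stem ends in a voiceless consonant (*uzef*, *tuzih*); -izi when the stem ends in a voiced consonant (*hotijow*, *lekuv*); -o when the stem ends in a vowel (*faholi*, *tojizo*).
The final sound of *jowokjiw* is /w/, which is a voiced consonant, so the suffix is -izi, giving *jowokjiwizi*.
*lusudef* — final sound /f/ (a voiceless consonant) → -u → *lusudefu*.

jowokjiwizi, lusudefu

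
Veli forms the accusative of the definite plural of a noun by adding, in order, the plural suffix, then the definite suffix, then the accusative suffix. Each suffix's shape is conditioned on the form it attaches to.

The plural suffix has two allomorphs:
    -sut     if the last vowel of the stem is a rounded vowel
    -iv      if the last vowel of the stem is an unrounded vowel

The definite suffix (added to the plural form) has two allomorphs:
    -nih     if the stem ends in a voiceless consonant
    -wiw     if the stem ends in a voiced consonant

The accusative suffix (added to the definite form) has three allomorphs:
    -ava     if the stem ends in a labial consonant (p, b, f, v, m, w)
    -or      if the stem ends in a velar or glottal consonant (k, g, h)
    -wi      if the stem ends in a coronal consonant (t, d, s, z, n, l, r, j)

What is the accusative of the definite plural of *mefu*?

*mefu* — last vowel /u/ (a rounded vowel) → -sut → *mefusut*.
The final consonant of the plural form *mefusut* is /t/, which is voiceless, so the definite suffix is -nih, giving *mefusutnih*.
Since the final consonant of the definite form *mefusutnih* is /h/ (velar/glottal), it takes -or, giving *mefusutnihor*.

mefusutnihor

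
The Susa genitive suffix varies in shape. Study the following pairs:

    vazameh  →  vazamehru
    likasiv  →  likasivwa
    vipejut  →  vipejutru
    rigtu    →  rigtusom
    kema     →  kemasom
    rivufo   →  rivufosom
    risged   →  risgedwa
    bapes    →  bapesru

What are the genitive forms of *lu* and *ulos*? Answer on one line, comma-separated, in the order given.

lusom, ulosru

The pattern is voicing of the final sound: -ru when the stem ends in a voiceless consonant (*vazameh*, *vipejut*, *bapes*); -wa when the stem ends in a voiced consonant (*likasiv*, *risged*); -som when the stem ends in a vowel (*rigtu*, *kema*, *rivufo*).
Since the final sound of *lu* is /u/ (a vowel), it takes -som, giving *lusom*.
The final sound of *ulos* is /s/, which is a voiceless consonant, so the suffix is -ru, giving *ulosru*.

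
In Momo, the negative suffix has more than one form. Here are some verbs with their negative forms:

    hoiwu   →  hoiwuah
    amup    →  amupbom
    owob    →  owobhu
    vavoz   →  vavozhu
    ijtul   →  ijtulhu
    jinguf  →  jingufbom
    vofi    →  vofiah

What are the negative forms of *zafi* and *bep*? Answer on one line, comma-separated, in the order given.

zafiah, bepbom

The alternation tracks the final sound of the stem — -bom when the stem ends in a voiceless consonant (*amup*, *jinguf*); -hu when the stem ends in a voiced consonant (*owob*, *vavoz*, *ijtul*); -ah when the stem ends in a vowel (*hoiwu*, *vofi*).
The final sound of *zafi* is /i/, which is a vowel, so the suffix is -ah, giving *zafiah*.
*bep* — final sound /p/ (a voiceless consonant) → -bom → *bepbom*.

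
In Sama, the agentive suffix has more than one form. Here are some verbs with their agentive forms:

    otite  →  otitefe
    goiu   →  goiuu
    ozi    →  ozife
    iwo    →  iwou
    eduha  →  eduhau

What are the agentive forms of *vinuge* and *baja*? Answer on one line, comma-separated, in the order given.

vinugefe, bajau

The suffix is conditioned by the last vowel: -fe when the last vowel of the stem is a front vowel (*otite*, *ozi*); -u when the last vowel of the stem is a back vowel (*goiu*, *iwo*, *eduha*).
*vinuge*: last vowel = /e/, a front vowel → -fe → *vinugefe*.
The last vowel of *baja* is /a/, which is a back vowel, so the suffix is -u, giving *bajau*.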